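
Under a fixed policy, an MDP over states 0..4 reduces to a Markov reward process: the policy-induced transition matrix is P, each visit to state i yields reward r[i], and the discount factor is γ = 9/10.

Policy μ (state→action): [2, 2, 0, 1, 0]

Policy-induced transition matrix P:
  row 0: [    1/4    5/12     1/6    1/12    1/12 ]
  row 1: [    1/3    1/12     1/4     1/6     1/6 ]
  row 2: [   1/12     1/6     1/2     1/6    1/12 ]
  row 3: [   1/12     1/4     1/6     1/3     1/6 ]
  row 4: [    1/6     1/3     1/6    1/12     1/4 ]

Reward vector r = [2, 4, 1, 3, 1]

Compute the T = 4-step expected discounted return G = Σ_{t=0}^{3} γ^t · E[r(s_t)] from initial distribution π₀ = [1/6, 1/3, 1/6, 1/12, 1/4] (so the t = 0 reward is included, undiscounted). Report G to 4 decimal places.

t=0: π = [0.1667, 0.3333, 0.1667, 0.0833, 0.2500], E[r] = 2.3333, γ^t·E[r] = 2.333333, running G = 2.333333
t=1: π = [0.2153, 0.2292, 0.2500, 0.1458, 0.1597], E[r] = 2.1944, γ^t·E[r] = 1.975000, running G = 4.308333
t=2: π = [0.1898, 0.2402, 0.2691, 0.1597, 0.1412], E[r] = 2.2297, γ^t·E[r] = 1.806094, running G = 6.114427
t=3: π = [0.1868, 0.2310, 0.2764, 0.1657, 0.1402], E[r] = 2.2110, γ^t·E[r] = 1.611844, running G = 7.726271

G = 7.7263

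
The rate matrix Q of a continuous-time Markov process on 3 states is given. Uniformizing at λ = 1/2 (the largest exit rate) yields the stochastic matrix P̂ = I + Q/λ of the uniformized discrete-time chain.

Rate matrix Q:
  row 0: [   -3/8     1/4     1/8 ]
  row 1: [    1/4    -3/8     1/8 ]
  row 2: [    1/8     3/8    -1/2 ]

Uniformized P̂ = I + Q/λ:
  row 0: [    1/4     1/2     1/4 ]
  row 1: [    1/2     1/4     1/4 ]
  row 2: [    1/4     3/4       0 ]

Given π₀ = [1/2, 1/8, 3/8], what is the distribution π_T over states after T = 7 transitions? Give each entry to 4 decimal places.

π = [0.3599, 0.4401, 0.2000]

t=0: π = [0.5000, 0.1250, 0.3750]
t=1: π = [0.2813, 0.5625, 0.1563]
t=2: π = [0.3906, 0.3984, 0.2109]
t=3: π = [0.3496, 0.4531, 0.1973]
t=4: π = [0.3633, 0.4360, 0.2007]
t=5: π = [0.3590, 0.4412, 0.1998]
t=6: π = [0.3603, 0.4397, 0.2000]
t=7: π = [0.3599, 0.4401, 0.2000]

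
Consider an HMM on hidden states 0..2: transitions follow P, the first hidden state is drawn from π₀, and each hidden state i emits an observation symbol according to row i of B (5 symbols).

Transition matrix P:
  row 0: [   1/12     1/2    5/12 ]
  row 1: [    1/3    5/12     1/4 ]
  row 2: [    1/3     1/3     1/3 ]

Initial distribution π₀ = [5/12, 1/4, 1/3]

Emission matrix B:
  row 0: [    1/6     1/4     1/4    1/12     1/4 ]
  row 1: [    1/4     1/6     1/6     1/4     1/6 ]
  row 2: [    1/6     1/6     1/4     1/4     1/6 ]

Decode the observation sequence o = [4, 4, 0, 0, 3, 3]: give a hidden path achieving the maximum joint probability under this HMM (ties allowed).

path = [0, 1, 1, 1, 1, 1]

t=0: δ = [1.042e-01, 4.167e-02, 5.556e-02]  (obs o_0=4)
t=1: δ = [4.630e-03, 8.681e-03, 7.234e-03]  ψ = [2, 0, 0]  (obs o_1=4)
t=2: δ = [4.823e-04, 9.042e-04, 4.019e-04]  ψ = [1, 1, 2]  (obs o_2=0)
t=3: δ = [5.023e-05, 9.419e-05, 3.768e-05]  ψ = [1, 1, 1]  (obs o_3=0)
t=4: δ = [2.616e-06, 9.811e-06, 5.887e-06]  ψ = [1, 1, 1]  (obs o_4=3)
t=5: δ = [2.725e-07, 1.022e-06, 6.132e-07]  ψ = [1, 1, 1]  (obs o_5=3)
backtrack: best end state = 1; path = [0, 1, 1, 1, 1, 1]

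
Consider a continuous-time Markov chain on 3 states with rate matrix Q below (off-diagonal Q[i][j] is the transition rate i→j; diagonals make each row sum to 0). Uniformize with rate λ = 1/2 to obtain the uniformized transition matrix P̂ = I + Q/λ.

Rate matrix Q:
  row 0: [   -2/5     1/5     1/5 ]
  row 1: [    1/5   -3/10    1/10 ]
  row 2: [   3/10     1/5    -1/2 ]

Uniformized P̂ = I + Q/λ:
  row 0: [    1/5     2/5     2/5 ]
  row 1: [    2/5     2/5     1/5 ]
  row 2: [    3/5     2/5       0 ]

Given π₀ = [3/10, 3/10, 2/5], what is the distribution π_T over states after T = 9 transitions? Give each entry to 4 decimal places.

π = [0.3715, 0.4000, 0.2285]

t=0: π = [0.3000, 0.3000, 0.4000]
t=1: π = [0.4200, 0.4000, 0.1800]
t=2: π = [0.3520, 0.4000, 0.2480]
t=3: π = [0.3792, 0.4000, 0.2208]
t=4: π = [0.3683, 0.4000, 0.2317]
t=5: π = [0.3727, 0.4000, 0.2273]
t=6: π = [0.3709, 0.4000, 0.2291]
t=7: π = [0.3716, 0.4000, 0.2284]
t=8: π = [0.3713, 0.4000, 0.2287]
t=9: π = [0.3715, 0.4000, 0.2285]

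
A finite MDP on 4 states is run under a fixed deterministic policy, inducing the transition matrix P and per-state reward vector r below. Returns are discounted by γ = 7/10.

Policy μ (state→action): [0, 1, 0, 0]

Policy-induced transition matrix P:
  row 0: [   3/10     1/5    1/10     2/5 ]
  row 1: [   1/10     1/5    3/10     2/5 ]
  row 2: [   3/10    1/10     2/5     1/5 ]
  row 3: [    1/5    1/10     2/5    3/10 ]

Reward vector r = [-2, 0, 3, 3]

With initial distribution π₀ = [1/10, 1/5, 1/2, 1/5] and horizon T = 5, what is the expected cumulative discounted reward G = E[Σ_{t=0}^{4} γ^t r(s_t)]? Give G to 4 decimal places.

G = 4.3546

t=0: π = [0.1000, 0.2000, 0.5000, 0.2000], E[r] = 1.9000, γ^t·E[r] = 1.900000, running G = 1.900000
t=1: π = [0.2400, 0.1300, 0.3500, 0.2800], E[r] = 1.4100, γ^t·E[r] = 0.987000, running G = 2.887000
t=2: π = [0.2460, 0.1370, 0.3150, 0.3020], E[r] = 1.3590, γ^t·E[r] = 0.665910, running G = 3.552910
t=3: π = [0.2424, 0.1383, 0.3125, 0.3068], E[r] = 1.3731, γ^t·E[r] = 0.470973, running G = 4.023883
t=4: π = [0.2417, 0.1381, 0.3135, 0.3068], E[r] = 1.3775, γ^t·E[r] = 0.330735, running G = 4.354619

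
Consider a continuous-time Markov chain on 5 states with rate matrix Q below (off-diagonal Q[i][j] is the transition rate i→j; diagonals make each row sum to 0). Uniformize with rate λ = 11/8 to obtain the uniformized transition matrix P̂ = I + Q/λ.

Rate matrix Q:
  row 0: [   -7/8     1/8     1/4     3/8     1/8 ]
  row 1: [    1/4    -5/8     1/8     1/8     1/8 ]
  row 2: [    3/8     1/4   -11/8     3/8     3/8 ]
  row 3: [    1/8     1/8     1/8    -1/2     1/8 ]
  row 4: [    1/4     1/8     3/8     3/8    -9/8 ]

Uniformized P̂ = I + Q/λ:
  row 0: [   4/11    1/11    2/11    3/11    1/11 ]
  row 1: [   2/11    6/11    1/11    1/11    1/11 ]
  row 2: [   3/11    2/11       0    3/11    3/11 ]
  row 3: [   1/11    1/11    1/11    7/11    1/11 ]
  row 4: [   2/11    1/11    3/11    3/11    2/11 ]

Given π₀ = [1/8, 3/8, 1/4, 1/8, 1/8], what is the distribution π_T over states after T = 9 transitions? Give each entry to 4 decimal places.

π = [0.1940, 0.1869, 0.1202, 0.3749, 0.1240]

t=0: π = [0.1250, 0.3750, 0.2500, 0.1250, 0.1250]
t=1: π = [0.2159, 0.2841, 0.1023, 0.2500, 0.1477]
t=2: π = [0.2076, 0.2293, 0.1281, 0.3120, 0.1229]
t=3: π = [0.2029, 0.2068, 0.1205, 0.3445, 0.1254]
t=4: π = [0.1983, 0.1959, 0.1212, 0.3604, 0.1242]
t=5: π = [0.1961, 0.1910, 0.1205, 0.3682, 0.1242]
t=6: π = [0.1950, 0.1887, 0.1204, 0.3719, 0.1241]
t=7: π = [0.1944, 0.1876, 0.1203, 0.3737, 0.1241]
t=8: π = [0.1941, 0.1871, 0.1202, 0.3745, 0.1241]
t=9: π = [0.1940, 0.1869, 0.1202, 0.3749, 0.1240]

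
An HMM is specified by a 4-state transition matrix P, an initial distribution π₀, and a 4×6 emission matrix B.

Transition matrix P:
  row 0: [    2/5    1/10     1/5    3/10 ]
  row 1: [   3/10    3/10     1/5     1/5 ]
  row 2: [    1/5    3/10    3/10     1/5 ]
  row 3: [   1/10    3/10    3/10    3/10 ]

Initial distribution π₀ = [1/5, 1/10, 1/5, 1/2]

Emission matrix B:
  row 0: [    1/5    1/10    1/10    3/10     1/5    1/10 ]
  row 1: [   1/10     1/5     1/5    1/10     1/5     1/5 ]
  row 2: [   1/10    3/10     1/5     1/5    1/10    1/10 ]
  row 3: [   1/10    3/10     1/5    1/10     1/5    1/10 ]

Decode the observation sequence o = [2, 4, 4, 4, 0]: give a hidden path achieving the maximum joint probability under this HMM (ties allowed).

path = [3, 1, 0, 0, 0]

t=0: δ = [2.000e-02, 2.000e-02, 4.000e-02, 1.000e-01]  (obs o_0=2)
t=1: δ = [2.000e-03, 6.000e-03, 3.000e-03, 6.000e-03]  ψ = [3, 3, 3, 3]  (obs o_1=4)
t=2: δ = [3.600e-04, 3.600e-04, 1.800e-04, 3.600e-04]  ψ = [1, 1, 3, 3]  (obs o_2=4)
t=3: δ = [2.880e-05, 2.160e-05, 1.080e-05, 2.160e-05]  ψ = [0, 1, 3, 0]  (obs o_3=4)
t=4: δ = [2.304e-06, 6.480e-07, 6.480e-07, 8.640e-07]  ψ = [0, 1, 3, 0]  (obs o_4=0)
backtrack: best end state = 0; path = [3, 1, 0, 0, 0]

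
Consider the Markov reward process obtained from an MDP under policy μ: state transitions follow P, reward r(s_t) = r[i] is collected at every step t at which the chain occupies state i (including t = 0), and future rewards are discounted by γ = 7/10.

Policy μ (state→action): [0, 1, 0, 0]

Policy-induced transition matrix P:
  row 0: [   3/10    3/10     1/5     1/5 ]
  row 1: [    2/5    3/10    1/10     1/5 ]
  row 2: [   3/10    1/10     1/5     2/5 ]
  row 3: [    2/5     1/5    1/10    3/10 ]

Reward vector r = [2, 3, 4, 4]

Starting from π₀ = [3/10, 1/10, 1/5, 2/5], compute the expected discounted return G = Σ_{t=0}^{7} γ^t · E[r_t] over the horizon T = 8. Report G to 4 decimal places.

G = 9.8609

t=0: π = [0.3000, 0.1000, 0.2000, 0.4000], E[r] = 3.3000, γ^t·E[r] = 3.300000, running G = 3.300000
t=1: π = [0.3500, 0.2200, 0.1500, 0.2800], E[r] = 3.0800, γ^t·E[r] = 2.156000, running G = 5.456000
t=2: π = [0.3500, 0.2420, 0.1500, 0.2580], E[r] = 3.0580, γ^t·E[r] = 1.498420, running G = 6.954420
t=3: π = [0.3500, 0.2442, 0.1500, 0.2558], E[r] = 3.0558, γ^t·E[r] = 1.048139, running G = 8.002559
t=4: π = [0.3500, 0.2444, 0.1500, 0.2556], E[r] = 3.0556, γ^t·E[r] = 0.733645, running G = 8.736204
t=5: π = [0.3500, 0.2444, 0.1500, 0.2556], E[r] = 3.0556, γ^t·E[r] = 0.513548, running G = 9.249752
t=6: π = [0.3500, 0.2444, 0.1500, 0.2556], E[r] = 3.0556, γ^t·E[r] = 0.359483, running G = 9.609235
t=7: π = [0.3500, 0.2444, 0.1500, 0.2556], E[r] = 3.0556, γ^t·E[r] = 0.251638, running G = 9.860873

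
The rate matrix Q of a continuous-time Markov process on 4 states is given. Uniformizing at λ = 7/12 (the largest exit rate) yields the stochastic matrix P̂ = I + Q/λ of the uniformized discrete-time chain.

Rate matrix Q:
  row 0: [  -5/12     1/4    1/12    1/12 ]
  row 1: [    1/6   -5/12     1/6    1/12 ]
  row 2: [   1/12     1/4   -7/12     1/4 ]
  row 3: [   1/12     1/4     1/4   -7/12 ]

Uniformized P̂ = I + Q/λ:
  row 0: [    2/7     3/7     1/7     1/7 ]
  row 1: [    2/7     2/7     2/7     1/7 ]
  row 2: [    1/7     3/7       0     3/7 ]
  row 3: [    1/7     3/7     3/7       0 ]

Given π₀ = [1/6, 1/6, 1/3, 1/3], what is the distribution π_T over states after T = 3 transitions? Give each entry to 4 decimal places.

t=0: π = [0.1667, 0.1667, 0.3333, 0.3333]
t=1: π = [0.1905, 0.4048, 0.2143, 0.1905]
t=2: π = [0.2279, 0.3707, 0.2245, 0.1769]
t=3: π = [0.2284, 0.3756, 0.2143, 0.1817]

π = [0.2284, 0.3756, 0.2143, 0.1817]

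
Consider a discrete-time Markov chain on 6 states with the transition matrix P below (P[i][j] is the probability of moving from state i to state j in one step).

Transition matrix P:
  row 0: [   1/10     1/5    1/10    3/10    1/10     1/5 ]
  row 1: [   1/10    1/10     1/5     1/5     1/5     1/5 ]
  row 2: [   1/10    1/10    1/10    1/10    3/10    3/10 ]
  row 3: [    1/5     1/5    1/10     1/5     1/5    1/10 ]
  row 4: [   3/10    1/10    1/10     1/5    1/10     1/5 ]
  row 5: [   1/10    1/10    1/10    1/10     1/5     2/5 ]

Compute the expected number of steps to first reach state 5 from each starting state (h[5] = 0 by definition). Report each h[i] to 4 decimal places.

First-step conditioning: h[5] = 0; for i ≠ 5, h[i] = 1 + Σ_k P[i][k]·h[k].
  h[0] = 1 + 1/10·h[0] + 1/5·h[1] + 1/10·h[2] + 3/10·h[3] + 1/10·h[4]
  h[1] = 1 + 1/10·h[0] + 1/10·h[1] + 1/5·h[2] + 1/5·h[3] + 1/5·h[4]
  h[2] = 1 + 1/10·h[0] + 1/10·h[1] + 1/10·h[2] + 1/10·h[3] + 3/10·h[4]
  h[3] = 1 + 1/5·h[0] + 1/5·h[1] + 1/10·h[2] + 1/5·h[3] + 1/5·h[4]
  h[4] = 1 + 3/10·h[0] + 1/10·h[1] + 1/10·h[2] + 1/5·h[3] + 1/10·h[4]
Solving the 5×5 linear system over states ≠ 5 gives exactly h = [124410/23549, 121980/23549, 109790/23549, 135640/23549, 123530/23549, 0] (h[5] = 0 is the target).

h = [5.2830, 5.1798, 4.6622, 5.7599, 5.2457, 0.0000]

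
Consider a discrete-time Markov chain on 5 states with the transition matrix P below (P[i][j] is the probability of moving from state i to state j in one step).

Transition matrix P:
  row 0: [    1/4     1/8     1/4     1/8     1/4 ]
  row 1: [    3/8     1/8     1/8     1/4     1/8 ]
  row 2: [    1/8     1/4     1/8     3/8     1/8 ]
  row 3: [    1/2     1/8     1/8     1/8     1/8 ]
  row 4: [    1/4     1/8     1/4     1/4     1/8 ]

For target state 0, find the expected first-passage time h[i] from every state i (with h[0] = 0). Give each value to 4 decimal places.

h = [0.0000, 2.8253, 3.4923, 2.5113, 3.2618]

First-step conditioning: h[0] = 0; for i ≠ 0, h[i] = 1 + Σ_k P[i][k]·h[k].
  h[1] = 1 + 1/8·h[1] + 1/8·h[2] + 1/4·h[3] + 1/8·h[4]
  h[2] = 1 + 1/4·h[1] + 1/8·h[2] + 3/8·h[3] + 1/8·h[4]
  h[3] = 1 + 1/8·h[1] + 1/8·h[2] + 1/8·h[3] + 1/8·h[4]
  h[4] = 1 + 1/8·h[1] + 1/4·h[2] + 1/4·h[3] + 1/8·h[4]
Solving the 4×4 linear system over states ≠ 0 gives exactly h = [0, 4608/1631, 5696/1631, 4096/1631, 760/233] (h[0] = 0 is the target).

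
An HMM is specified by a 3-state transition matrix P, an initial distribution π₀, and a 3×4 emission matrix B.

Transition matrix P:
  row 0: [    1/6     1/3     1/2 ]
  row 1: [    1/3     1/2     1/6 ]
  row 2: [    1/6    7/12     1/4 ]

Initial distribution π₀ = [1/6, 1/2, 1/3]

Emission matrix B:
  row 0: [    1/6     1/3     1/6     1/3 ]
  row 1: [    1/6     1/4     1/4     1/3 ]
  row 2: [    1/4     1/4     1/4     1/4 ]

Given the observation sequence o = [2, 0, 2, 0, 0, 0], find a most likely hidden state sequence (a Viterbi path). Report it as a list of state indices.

path = [1, 1, 1, 0, 2, 1]

t=0: δ = [2.778e-02, 1.250e-01, 8.333e-02]  (obs o_0=2)
t=1: δ = [6.944e-03, 1.042e-02, 5.208e-03]  ψ = [1, 1, 1]  (obs o_1=0)
t=2: δ = [5.787e-04, 1.302e-03, 8.681e-04]  ψ = [1, 1, 0]  (obs o_2=2)
t=3: δ = [7.234e-05, 1.085e-04, 7.234e-05]  ψ = [1, 1, 0]  (obs o_3=0)
t=4: δ = [6.028e-06, 9.042e-06, 9.042e-06]  ψ = [1, 1, 0]  (obs o_4=0)
t=5: δ = [5.023e-07, 8.791e-07, 7.535e-07]  ψ = [1, 2, 0]  (obs o_5=0)
backtrack: best end state = 1; path = [1, 1, 1, 0, 2, 1]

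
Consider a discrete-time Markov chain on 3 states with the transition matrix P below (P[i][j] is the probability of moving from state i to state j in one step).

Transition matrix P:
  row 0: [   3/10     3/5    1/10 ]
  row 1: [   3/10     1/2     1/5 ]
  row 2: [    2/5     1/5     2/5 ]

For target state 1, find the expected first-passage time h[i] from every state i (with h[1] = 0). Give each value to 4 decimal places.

First-step conditioning: h[1] = 0; for i ≠ 1, h[i] = 1 + Σ_k P[i][k]·h[k].
  h[0] = 1 + 3/10·h[0] + 1/10·h[2]
  h[2] = 1 + 2/5·h[0] + 2/5·h[2]
Solving the 2×2 linear system over states ≠ 1 gives exactly h = [35/19, 0, 55/19] (h[1] = 0 is the target).

h = [1.8421, 0.0000, 2.8947]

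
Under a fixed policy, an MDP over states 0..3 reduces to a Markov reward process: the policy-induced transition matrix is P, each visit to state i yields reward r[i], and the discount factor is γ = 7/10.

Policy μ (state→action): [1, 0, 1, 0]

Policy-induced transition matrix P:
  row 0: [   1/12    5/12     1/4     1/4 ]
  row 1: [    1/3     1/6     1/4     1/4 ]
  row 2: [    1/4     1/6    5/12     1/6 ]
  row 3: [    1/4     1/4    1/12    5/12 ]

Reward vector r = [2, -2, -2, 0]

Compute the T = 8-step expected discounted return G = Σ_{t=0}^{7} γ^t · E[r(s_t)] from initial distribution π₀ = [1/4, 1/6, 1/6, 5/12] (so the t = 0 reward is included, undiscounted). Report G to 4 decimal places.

t=0: π = [0.2500, 0.1667, 0.1667, 0.4167], E[r] = -0.1667, γ^t·E[r] = -0.166667, running G = -0.166667
t=1: π = [0.2222, 0.2639, 0.2083, 0.3056], E[r] = -0.5000, γ^t·E[r] = -0.350000, running G = -0.516667
t=2: π = [0.2350, 0.2477, 0.2338, 0.2836], E[r] = -0.4931, γ^t·E[r] = -0.241597, running G = -0.758264
t=3: π = [0.2315, 0.2490, 0.2417, 0.2778], E[r] = -0.5185, γ^t·E[r] = -0.177852, running G = -0.936116
t=4: π = [0.2322, 0.2477, 0.2440, 0.2762], E[r] = -0.5190, γ^t·E[r] = -0.124612, running G = -1.060728
t=5: π = [0.2319, 0.2477, 0.2446, 0.2757], E[r] = -0.5208, γ^t·E[r] = -0.087536, running G = -1.148264
t=6: π = [0.2320, 0.2476, 0.2448, 0.2756], E[r] = -0.5209, γ^t·E[r] = -0.061287, running G = -1.209551
t=7: π = [0.2320, 0.2476, 0.2449, 0.2755], E[r] = -0.5211, γ^t·E[r] = -0.042912, running G = -1.252463

G = -1.2525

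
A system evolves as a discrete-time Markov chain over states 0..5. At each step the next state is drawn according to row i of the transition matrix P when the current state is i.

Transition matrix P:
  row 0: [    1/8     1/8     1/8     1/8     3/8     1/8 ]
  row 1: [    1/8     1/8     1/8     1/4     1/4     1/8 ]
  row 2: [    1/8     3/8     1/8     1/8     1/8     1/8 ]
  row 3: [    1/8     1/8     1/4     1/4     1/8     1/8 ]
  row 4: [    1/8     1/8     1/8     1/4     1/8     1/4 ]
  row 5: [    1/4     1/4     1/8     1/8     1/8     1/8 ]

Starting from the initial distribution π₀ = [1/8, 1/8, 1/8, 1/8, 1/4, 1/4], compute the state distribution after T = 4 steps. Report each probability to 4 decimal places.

π = [0.1436, 0.1808, 0.1494, 0.1949, 0.1834, 0.1479]

t=0: π = [0.1250, 0.1250, 0.1250, 0.1250, 0.2500, 0.2500]
t=1: π = [0.1563, 0.1875, 0.1406, 0.1875, 0.1719, 0.1563]
t=2: π = [0.1445, 0.1797, 0.1484, 0.1934, 0.1875, 0.1465]
t=3: π = [0.1433, 0.1804, 0.1492, 0.1951, 0.1836, 0.1484]
t=4: π = [0.1436, 0.1808, 0.1494, 0.1949, 0.1834, 0.1479]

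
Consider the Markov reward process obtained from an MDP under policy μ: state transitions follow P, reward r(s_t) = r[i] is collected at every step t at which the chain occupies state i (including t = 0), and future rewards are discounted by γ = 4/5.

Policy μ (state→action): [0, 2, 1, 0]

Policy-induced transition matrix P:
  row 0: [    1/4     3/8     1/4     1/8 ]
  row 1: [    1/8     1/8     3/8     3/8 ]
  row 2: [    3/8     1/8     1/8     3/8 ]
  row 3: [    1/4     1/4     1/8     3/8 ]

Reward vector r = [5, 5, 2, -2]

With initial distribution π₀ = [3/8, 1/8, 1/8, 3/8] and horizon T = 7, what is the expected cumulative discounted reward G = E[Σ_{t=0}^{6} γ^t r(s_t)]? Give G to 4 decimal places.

G = 8.5908

t=0: π = [0.3750, 0.1250, 0.1250, 0.3750], E[r] = 2.0000, γ^t·E[r] = 2.000000, running G = 2.000000
t=1: π = [0.2500, 0.2656, 0.2031, 0.2813], E[r] = 2.4219, γ^t·E[r] = 1.937500, running G = 3.937500
t=2: π = [0.2422, 0.2227, 0.2227, 0.3125], E[r] = 2.1445, γ^t·E[r] = 1.372500, running G = 5.310000
t=3: π = [0.2500, 0.2246, 0.2109, 0.3145], E[r] = 2.1660, γ^t·E[r] = 1.109000, running G = 6.419000
t=4: π = [0.2483, 0.2268, 0.2124, 0.3125], E[r] = 2.1753, γ^t·E[r] = 0.891000, running G = 7.310000
t=5: π = [0.2482, 0.2261, 0.2127, 0.3129], E[r] = 2.1713, γ^t·E[r] = 0.711490, running G = 8.021490
t=6: π = [0.2483, 0.2262, 0.2126, 0.3130], E[r] = 2.1717, γ^t·E[r] = 0.569291, running G = 8.590781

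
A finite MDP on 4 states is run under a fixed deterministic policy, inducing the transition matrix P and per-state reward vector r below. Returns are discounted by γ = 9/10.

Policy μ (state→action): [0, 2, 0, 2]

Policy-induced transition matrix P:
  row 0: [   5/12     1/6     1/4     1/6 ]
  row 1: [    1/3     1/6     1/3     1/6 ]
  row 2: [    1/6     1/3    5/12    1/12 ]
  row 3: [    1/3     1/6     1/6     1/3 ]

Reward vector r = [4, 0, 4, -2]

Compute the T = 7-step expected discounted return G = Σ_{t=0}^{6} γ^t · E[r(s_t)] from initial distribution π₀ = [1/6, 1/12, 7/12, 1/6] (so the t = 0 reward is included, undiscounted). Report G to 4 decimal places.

G = 11.5575

t=0: π = [0.1667, 0.0833, 0.5833, 0.1667], E[r] = 2.6667, γ^t·E[r] = 2.666667, running G = 2.666667
t=1: π = [0.2500, 0.2639, 0.3403, 0.1458], E[r] = 2.0694, γ^t·E[r] = 1.862500, running G = 4.529167
t=2: π = [0.2975, 0.2234, 0.3166, 0.1626], E[r] = 2.1308, γ^t·E[r] = 1.725938, running G = 6.255104
t=3: π = [0.3054, 0.2194, 0.3078, 0.1674], E[r] = 2.1180, γ^t·E[r] = 1.543992, running G = 7.799096
t=4: π = [0.3075, 0.2180, 0.3056, 0.1689], E[r] = 2.1146, γ^t·E[r] = 1.387415, running G = 9.186511
t=5: π = [0.3080, 0.2176, 0.3050, 0.1693], E[r] = 2.1135, γ^t·E[r] = 1.247989, running G = 10.434500
t=6: π = [0.3082, 0.2175, 0.3049, 0.1695], E[r] = 2.1131, γ^t·E[r] = 1.123013, running G = 11.557513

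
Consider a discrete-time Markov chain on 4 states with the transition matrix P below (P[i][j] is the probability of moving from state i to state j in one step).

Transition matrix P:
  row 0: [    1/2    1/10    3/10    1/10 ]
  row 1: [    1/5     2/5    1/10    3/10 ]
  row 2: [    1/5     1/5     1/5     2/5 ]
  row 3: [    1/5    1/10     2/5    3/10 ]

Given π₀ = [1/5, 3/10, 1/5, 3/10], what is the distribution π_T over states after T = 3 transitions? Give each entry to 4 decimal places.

π = [0.2834, 0.1825, 0.2636, 0.2705]

t=0: π = [0.2000, 0.3000, 0.2000, 0.3000]
t=1: π = [0.2600, 0.2100, 0.2500, 0.2800]
t=2: π = [0.2780, 0.1880, 0.2610, 0.2730]
t=3: π = [0.2834, 0.1825, 0.2636, 0.2705]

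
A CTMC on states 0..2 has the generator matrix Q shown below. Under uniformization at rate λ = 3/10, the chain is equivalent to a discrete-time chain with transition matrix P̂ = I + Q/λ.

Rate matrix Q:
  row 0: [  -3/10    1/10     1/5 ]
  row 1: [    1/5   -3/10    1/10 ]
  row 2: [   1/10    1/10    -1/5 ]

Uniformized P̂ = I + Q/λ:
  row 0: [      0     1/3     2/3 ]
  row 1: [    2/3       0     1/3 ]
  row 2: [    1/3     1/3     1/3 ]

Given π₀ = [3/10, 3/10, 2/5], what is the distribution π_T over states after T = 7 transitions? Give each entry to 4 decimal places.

π = [0.3127, 0.2500, 0.4374]

t=0: π = [0.3000, 0.3000, 0.4000]
t=1: π = [0.3333, 0.2333, 0.4333]
t=2: π = [0.3000, 0.2556, 0.4444]
t=3: π = [0.3185, 0.2481, 0.4333]
t=4: π = [0.3099, 0.2506, 0.4395]
t=5: π = [0.3136, 0.2498, 0.4366]
t=6: π = [0.3121, 0.2501, 0.4379]
t=7: π = [0.3127, 0.2500, 0.4374]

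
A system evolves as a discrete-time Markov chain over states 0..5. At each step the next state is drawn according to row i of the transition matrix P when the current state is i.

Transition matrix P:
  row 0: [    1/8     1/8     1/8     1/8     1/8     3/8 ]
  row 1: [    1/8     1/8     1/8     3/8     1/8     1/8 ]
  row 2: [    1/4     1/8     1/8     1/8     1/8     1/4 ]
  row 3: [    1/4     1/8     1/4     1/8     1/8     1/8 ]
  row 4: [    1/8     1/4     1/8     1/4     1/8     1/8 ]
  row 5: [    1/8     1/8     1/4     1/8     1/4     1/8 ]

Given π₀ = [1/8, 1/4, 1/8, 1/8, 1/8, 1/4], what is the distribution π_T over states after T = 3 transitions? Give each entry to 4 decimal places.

t=0: π = [0.1250, 0.2500, 0.1250, 0.1250, 0.1250, 0.2500]
t=1: π = [0.1563, 0.1406, 0.1719, 0.2031, 0.1563, 0.1719]
t=2: π = [0.1719, 0.1445, 0.1719, 0.1797, 0.1465, 0.1855]
t=3: π = [0.1689, 0.1433, 0.1707, 0.1794, 0.1482, 0.1895]

π = [0.1689, 0.1433, 0.1707, 0.1794, 0.1482, 0.1895]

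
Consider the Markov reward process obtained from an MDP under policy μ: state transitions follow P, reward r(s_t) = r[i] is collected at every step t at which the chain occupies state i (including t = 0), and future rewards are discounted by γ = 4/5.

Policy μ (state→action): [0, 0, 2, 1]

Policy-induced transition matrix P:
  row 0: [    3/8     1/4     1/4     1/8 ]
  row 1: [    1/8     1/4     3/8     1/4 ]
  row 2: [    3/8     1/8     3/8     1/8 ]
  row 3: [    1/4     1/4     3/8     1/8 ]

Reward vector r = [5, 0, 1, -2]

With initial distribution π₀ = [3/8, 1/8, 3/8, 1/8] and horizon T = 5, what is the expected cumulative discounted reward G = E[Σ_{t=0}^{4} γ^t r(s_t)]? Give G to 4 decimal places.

t=0: π = [0.3750, 0.1250, 0.3750, 0.1250], E[r] = 2.0000, γ^t·E[r] = 2.000000, running G = 2.000000
t=1: π = [0.3281, 0.2031, 0.3281, 0.1406], E[r] = 1.6875, γ^t·E[r] = 1.350000, running G = 3.350000
t=2: π = [0.3066, 0.2090, 0.3340, 0.1504], E[r] = 1.5664, γ^t·E[r] = 1.002500, running G = 4.352500
t=3: π = [0.3040, 0.2083, 0.3367, 0.1511], E[r] = 1.5542, γ^t·E[r] = 0.795750, running G = 5.148250
t=4: π = [0.3040, 0.2079, 0.3370, 0.1510], E[r] = 1.5552, γ^t·E[r] = 0.637000, running G = 5.785250

G = 5.7853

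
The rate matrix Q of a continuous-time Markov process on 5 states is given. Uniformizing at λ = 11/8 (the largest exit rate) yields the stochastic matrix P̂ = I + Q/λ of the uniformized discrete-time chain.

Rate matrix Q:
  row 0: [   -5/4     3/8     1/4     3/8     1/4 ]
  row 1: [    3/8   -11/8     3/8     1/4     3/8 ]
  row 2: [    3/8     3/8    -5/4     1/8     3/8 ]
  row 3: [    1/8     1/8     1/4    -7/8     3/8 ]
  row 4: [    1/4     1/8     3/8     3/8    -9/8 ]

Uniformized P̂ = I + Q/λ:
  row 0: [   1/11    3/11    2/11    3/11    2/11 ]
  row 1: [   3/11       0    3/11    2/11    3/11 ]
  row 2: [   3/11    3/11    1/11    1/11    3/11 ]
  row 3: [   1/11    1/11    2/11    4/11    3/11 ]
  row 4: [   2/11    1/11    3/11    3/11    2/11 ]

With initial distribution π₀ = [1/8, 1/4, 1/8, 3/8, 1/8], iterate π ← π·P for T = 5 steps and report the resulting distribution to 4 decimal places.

t=0: π = [0.1250, 0.2500, 0.1250, 0.3750, 0.1250]
t=1: π = [0.1705, 0.1136, 0.2045, 0.2614, 0.2500]
t=2: π = [0.1715, 0.1488, 0.1963, 0.2490, 0.2345]
t=3: π = [0.1750, 0.1443, 0.1988, 0.2461, 0.2358]
t=4: π = [0.1747, 0.1458, 0.1983, 0.2458, 0.2354]
t=5: π = [0.1749, 0.1455, 0.1984, 0.2458, 0.2354]

π = [0.1749, 0.1455, 0.1984, 0.2458, 0.2354]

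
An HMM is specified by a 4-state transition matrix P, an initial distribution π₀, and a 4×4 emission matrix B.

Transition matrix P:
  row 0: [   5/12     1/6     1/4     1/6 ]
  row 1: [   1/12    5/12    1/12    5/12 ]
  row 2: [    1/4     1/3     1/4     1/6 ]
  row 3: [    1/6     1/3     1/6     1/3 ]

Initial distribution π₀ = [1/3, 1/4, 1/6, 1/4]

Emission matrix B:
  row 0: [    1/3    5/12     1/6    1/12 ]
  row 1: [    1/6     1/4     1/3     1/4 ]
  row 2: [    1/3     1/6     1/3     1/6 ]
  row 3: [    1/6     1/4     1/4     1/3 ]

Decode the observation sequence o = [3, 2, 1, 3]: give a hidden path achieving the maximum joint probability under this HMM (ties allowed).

path = [3, 1, 1, 3]

t=0: δ = [2.778e-02, 6.250e-02, 2.778e-02, 8.333e-02]  (obs o_0=3)
t=1: δ = [2.315e-03, 9.259e-03, 4.630e-03, 6.944e-03]  ψ = [3, 3, 3, 3]  (obs o_1=2)
t=2: δ = [4.823e-04, 9.645e-04, 1.929e-04, 9.645e-04]  ψ = [2, 1, 2, 1]  (obs o_2=1)
t=3: δ = [1.674e-05, 1.005e-04, 2.679e-05, 1.340e-04]  ψ = [0, 1, 3, 1]  (obs o_3=3)
backtrack: best end state = 3; path = [3, 1, 1, 3]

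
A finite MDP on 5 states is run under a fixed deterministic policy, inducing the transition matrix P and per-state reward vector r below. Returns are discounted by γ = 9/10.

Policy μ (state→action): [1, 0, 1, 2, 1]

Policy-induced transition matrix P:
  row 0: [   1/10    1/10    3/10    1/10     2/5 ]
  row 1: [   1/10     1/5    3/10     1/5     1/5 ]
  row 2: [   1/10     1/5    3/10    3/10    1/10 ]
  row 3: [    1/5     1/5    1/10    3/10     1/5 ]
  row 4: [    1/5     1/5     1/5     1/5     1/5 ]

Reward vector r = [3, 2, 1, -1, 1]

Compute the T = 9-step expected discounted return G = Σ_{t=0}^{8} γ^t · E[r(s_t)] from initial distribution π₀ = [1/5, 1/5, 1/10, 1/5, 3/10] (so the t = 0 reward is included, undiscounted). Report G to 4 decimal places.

G = 6.4221

t=0: π = [0.2000, 0.2000, 0.1000, 0.2000, 0.3000], E[r] = 1.2000, γ^t·E[r] = 1.200000, running G = 1.200000
t=1: π = [0.1500, 0.1800, 0.2300, 0.2100, 0.2300], E[r] = 1.0600, γ^t·E[r] = 0.954000, running G = 2.154000
t=2: π = [0.1440, 0.1850, 0.2350, 0.2290, 0.2070], E[r] = 1.0150, γ^t·E[r] = 0.822150, running G = 2.976150
t=3: π = [0.1436, 0.1856, 0.2335, 0.2320, 0.2053], E[r] = 1.0088, γ^t·E[r] = 0.735415, running G = 3.711565
t=4: π = [0.1437, 0.1856, 0.2331, 0.2322, 0.2054], E[r] = 1.0087, γ^t·E[r] = 0.661821, running G = 4.373386
t=5: π = [0.1438, 0.1856, 0.2330, 0.2322, 0.2054], E[r] = 1.0088, γ^t·E[r] = 0.595706, running G = 4.969092
t=6: π = [0.1438, 0.1856, 0.2330, 0.2321, 0.2054], E[r] = 1.0089, γ^t·E[r] = 0.536149, running G = 5.505241
t=7: π = [0.1438, 0.1856, 0.2330, 0.2321, 0.2054], E[r] = 1.0089, γ^t·E[r] = 0.482535, running G = 5.987776
t=8: π = [0.1438, 0.1856, 0.2330, 0.2321, 0.2054], E[r] = 1.0089, γ^t·E[r] = 0.434281, running G = 6.422057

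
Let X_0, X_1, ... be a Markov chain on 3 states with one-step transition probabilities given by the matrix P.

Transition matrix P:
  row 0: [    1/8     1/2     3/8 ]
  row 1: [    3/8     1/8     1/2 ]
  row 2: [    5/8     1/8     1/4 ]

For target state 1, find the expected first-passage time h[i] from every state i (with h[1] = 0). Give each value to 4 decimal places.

First-step conditioning: h[1] = 0; for i ≠ 1, h[i] = 1 + Σ_k P[i][k]·h[k].
  h[0] = 1 + 1/8·h[0] + 3/8·h[2]
  h[2] = 1 + 5/8·h[0] + 1/4·h[2]
Solving the 2×2 linear system over states ≠ 1 gives exactly h = [8/3, 0, 32/9] (h[1] = 0 is the target).

h = [2.6667, 0.0000, 3.5556]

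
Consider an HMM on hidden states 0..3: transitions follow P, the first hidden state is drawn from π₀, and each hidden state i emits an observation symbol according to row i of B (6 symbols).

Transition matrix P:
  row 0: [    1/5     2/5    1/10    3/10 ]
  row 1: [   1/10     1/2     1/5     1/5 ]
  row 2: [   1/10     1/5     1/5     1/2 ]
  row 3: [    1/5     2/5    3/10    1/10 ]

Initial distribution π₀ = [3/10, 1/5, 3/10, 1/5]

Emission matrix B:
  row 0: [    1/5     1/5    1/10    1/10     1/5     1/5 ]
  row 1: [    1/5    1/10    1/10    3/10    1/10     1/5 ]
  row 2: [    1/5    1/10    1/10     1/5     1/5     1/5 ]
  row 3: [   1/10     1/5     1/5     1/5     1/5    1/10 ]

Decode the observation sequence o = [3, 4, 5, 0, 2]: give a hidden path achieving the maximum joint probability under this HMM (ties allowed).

t=0: δ = [3.000e-02, 6.000e-02, 6.000e-02, 4.000e-02]  (obs o_0=3)
t=1: δ = [1.600e-03, 3.000e-03, 2.400e-03, 6.000e-03]  ψ = [3, 1, 1, 2]  (obs o_1=4)
t=2: δ = [2.400e-04, 4.800e-04, 3.600e-04, 1.200e-04]  ψ = [3, 3, 3, 2]  (obs o_2=5)
t=3: δ = [9.600e-06, 4.800e-05, 1.920e-05, 1.800e-05]  ψ = [0, 1, 1, 2]  (obs o_3=0)
t=4: δ = [4.800e-07, 2.400e-06, 9.600e-07, 1.920e-06]  ψ = [1, 1, 1, 1]  (obs o_4=2)
backtrack: best end state = 1; path = [2, 3, 1, 1, 1]

path = [2, 3, 1, 1, 1]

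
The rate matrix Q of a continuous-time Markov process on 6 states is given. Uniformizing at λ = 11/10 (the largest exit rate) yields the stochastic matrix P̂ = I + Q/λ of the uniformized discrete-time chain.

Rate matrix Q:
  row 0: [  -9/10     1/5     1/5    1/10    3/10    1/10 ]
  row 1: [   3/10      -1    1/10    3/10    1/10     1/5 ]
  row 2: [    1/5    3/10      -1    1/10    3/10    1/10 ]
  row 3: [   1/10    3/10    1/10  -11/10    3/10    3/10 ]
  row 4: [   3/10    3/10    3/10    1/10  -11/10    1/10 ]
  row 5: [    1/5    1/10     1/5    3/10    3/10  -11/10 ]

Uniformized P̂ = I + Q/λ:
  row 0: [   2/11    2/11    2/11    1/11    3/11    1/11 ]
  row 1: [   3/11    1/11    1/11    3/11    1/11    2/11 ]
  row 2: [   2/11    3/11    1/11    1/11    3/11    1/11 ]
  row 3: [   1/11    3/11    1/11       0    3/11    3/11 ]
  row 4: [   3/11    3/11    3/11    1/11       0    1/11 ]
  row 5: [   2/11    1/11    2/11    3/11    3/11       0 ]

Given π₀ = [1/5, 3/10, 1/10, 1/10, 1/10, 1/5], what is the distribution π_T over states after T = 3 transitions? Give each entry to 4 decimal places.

π = [0.2061, 0.1949, 0.1551, 0.1392, 0.1838, 0.1208]

t=0: π = [0.2000, 0.3000, 0.1000, 0.1000, 0.1000, 0.2000]
t=1: π = [0.2091, 0.1636, 0.1455, 0.1727, 0.1909, 0.1182]
t=2: π = [0.1983, 0.2025, 0.1554, 0.1264, 0.1909, 0.1264]
t=3: π = [0.2061, 0.1949, 0.1551, 0.1392, 0.1838, 0.1208]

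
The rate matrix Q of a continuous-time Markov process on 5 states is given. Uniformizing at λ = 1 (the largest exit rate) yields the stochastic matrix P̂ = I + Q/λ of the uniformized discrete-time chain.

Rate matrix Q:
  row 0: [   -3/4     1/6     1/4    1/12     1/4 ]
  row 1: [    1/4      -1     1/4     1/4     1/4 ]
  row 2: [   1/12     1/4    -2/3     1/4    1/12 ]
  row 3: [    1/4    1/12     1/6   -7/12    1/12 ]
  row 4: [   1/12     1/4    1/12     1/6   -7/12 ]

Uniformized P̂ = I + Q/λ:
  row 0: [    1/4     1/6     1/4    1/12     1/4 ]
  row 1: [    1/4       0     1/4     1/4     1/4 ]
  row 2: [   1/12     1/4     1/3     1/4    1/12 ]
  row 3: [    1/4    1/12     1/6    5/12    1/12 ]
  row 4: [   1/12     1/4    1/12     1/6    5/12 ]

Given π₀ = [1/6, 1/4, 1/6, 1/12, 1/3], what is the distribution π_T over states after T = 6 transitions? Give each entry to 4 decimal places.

π = [0.1797, 0.1556, 0.2126, 0.2431, 0.2090]

t=0: π = [0.1667, 0.2500, 0.1667, 0.0833, 0.3333]
t=1: π = [0.1667, 0.1597, 0.2014, 0.2083, 0.2639]
t=2: π = [0.1725, 0.1615, 0.2054, 0.2350, 0.2257]
t=3: π = [0.1781, 0.1561, 0.2099, 0.2416, 0.2142]
t=4: π = [0.1793, 0.1559, 0.2117, 0.2427, 0.2104]
t=5: π = [0.1796, 0.1556, 0.2123, 0.2430, 0.2093]
t=6: π = [0.1797, 0.1556, 0.2126, 0.2431, 0.2090]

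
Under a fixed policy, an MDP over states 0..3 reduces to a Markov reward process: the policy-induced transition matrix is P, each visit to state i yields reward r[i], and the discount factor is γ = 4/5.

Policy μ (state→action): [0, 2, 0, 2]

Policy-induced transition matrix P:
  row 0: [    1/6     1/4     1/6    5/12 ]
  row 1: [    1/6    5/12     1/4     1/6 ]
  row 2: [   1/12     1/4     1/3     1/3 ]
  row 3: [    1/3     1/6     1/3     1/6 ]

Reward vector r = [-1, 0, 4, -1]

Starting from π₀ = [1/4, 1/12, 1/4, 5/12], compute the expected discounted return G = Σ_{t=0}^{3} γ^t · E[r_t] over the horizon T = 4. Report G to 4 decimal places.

t=0: π = [0.2500, 0.0833, 0.2500, 0.4167], E[r] = 0.3333, γ^t·E[r] = 0.333333, running G = 0.333333
t=1: π = [0.2153, 0.2292, 0.2847, 0.2708], E[r] = 0.6528, γ^t·E[r] = 0.522222, running G = 0.855556
t=2: π = [0.1881, 0.2656, 0.2784, 0.2679], E[r] = 0.6574, γ^t·E[r] = 0.420741, running G = 1.276296
t=3: π = [0.1881, 0.2719, 0.2799, 0.2601], E[r] = 0.6712, γ^t·E[r] = 0.343654, running G = 1.619951

G = 1.6200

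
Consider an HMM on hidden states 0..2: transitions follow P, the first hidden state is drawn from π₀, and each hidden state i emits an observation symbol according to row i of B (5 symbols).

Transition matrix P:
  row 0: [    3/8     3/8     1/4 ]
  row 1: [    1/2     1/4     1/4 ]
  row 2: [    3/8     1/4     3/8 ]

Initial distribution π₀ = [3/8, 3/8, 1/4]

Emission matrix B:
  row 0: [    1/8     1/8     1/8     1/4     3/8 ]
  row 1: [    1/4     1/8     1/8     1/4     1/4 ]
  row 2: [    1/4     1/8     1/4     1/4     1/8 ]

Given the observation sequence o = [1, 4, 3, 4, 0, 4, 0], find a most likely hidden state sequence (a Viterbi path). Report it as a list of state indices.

t=0: δ = [4.688e-02, 4.688e-02, 3.125e-02]  (obs o_0=1)
t=1: δ = [8.789e-03, 4.395e-03, 1.465e-03]  ψ = [1, 0, 0]  (obs o_1=4)
t=2: δ = [8.240e-04, 8.240e-04, 5.493e-04]  ψ = [0, 0, 0]  (obs o_2=3)
t=3: δ = [1.545e-04, 7.725e-05, 2.575e-05]  ψ = [1, 0, 0]  (obs o_3=4)
t=4: δ = [7.242e-06, 1.448e-05, 9.656e-06]  ψ = [0, 0, 0]  (obs o_4=0)
t=5: δ = [2.716e-06, 9.052e-07, 4.526e-07]  ψ = [1, 1, 1]  (obs o_5=4)
t=6: δ = [1.273e-07, 2.546e-07, 1.697e-07]  ψ = [0, 0, 0]  (obs o_6=0)
backtrack: best end state = 1; path = [1, 0, 1, 0, 1, 0, 1]

path = [1, 0, 1, 0, 1, 0, 1]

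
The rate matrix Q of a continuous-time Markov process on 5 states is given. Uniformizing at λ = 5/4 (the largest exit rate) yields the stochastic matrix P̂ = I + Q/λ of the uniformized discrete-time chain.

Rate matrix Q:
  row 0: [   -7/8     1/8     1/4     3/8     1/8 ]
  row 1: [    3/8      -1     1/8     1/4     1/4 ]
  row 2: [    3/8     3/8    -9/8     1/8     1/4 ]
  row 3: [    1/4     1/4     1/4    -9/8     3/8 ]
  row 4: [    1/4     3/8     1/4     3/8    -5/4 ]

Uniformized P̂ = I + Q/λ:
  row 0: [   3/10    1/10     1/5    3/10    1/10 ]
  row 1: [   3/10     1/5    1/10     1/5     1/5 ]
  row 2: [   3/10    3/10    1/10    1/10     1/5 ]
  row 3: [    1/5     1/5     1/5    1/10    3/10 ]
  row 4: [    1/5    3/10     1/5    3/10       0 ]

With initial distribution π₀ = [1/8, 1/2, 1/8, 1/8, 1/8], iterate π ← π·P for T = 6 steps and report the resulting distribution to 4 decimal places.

t=0: π = [0.1250, 0.5000, 0.1250, 0.1250, 0.1250]
t=1: π = [0.2750, 0.2125, 0.1375, 0.2000, 0.1750]
t=2: π = [0.2625, 0.2038, 0.1650, 0.2113, 0.1575]
t=3: π = [0.2631, 0.2060, 0.1631, 0.2044, 0.1634]
t=4: π = [0.2632, 0.2063, 0.1631, 0.2059, 0.1615]
t=5: π = [0.2633, 0.2061, 0.1631, 0.2056, 0.1620]
t=6: π = [0.2632, 0.2062, 0.1631, 0.2057, 0.1618]

π = [0.2632, 0.2062, 0.1631, 0.2057, 0.1618]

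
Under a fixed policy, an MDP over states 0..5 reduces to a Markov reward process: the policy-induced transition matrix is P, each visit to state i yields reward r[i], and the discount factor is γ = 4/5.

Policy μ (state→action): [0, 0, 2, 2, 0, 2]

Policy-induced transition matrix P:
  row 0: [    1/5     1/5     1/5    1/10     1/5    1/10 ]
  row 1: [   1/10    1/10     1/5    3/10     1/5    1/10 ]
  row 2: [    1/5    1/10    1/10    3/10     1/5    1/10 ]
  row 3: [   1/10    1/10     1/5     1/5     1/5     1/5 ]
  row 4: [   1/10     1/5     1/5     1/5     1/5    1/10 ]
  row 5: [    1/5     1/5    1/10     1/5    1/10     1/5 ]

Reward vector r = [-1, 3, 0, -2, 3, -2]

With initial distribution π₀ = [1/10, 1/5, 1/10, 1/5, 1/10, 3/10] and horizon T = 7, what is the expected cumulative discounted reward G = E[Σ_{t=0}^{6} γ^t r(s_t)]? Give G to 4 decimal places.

G = 0.1744

t=0: π = [0.1000, 0.2000, 0.1000, 0.2000, 0.1000, 0.3000], E[r] = -0.2000, γ^t·E[r] = -0.200000, running G = -0.200000
t=1: π = [0.1500, 0.1500, 0.1600, 0.2200, 0.1700, 0.1500], E[r] = 0.0700, γ^t·E[r] = 0.056000, running G = -0.144000
t=2: π = [0.1460, 0.1470, 0.1690, 0.2160, 0.1850, 0.1370], E[r] = 0.1440, γ^t·E[r] = 0.092160, running G = -0.051840
t=3: π = [0.1452, 0.1468, 0.1694, 0.2170, 0.1863, 0.1353], E[r] = 0.1495, γ^t·E[r] = 0.076544, running G = 0.024704
t=4: π = [0.1450, 0.1467, 0.1695, 0.2171, 0.1865, 0.1352], E[r] = 0.1498, γ^t·E[r] = 0.061358, running G = 0.086062
t=5: π = [0.1450, 0.1467, 0.1695, 0.2171, 0.1865, 0.1352], E[r] = 0.1498, γ^t·E[r] = 0.049071, running G = 0.135133
t=6: π = [0.1450, 0.1467, 0.1695, 0.2171, 0.1865, 0.1352], E[r] = 0.1497, γ^t·E[r] = 0.039255, running G = 0.174389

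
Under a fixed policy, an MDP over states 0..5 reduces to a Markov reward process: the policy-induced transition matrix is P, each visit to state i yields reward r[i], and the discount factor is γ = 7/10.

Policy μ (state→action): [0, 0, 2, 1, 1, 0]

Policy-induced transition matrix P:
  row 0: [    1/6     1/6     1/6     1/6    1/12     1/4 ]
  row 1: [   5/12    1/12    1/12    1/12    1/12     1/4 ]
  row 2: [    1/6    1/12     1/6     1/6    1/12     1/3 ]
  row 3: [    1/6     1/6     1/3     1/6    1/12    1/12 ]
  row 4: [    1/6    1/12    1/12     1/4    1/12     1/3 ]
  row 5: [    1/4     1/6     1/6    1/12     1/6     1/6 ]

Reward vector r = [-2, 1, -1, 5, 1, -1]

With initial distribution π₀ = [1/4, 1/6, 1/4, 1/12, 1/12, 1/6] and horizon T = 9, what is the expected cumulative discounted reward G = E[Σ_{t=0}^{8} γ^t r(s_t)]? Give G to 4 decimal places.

G = -0.0003

t=0: π = [0.2500, 0.1667, 0.2500, 0.0833, 0.0833, 0.1667], E[r] = -0.2500, γ^t·E[r] = -0.250000, running G = -0.250000
t=1: π = [0.2222, 0.1250, 0.1597, 0.1458, 0.0972, 0.2500], E[r] = 0.0972, γ^t·E[r] = 0.068056, running G = -0.181944
t=2: π = [0.2188, 0.1348, 0.1725, 0.1435, 0.1042, 0.2263], E[r] = 0.1204, γ^t·E[r] = 0.058981, running G = -0.122963
t=3: π = [0.2192, 0.1324, 0.1707, 0.1453, 0.1022, 0.2303], E[r] = 0.1214, γ^t·E[r] = 0.041651, running G = -0.081312
t=4: π = [0.2190, 0.1329, 0.1713, 0.1450, 0.1025, 0.2293], E[r] = 0.1217, γ^t·E[r] = 0.029210, running G = -0.052102
t=5: π = [0.2190, 0.1328, 0.1712, 0.1450, 0.1024, 0.2295], E[r] = 0.1216, γ^t·E[r] = 0.020433, running G = -0.031670
t=6: π = [0.2190, 0.1328, 0.1712, 0.1450, 0.1025, 0.2295], E[r] = 0.1216, γ^t·E[r] = 0.014305, running G = -0.017364
t=7: π = [0.2190, 0.1328, 0.1712, 0.1450, 0.1025, 0.2295], E[r] = 0.1216, γ^t·E[r] = 0.010013, running G = -0.007351
t=8: π = [0.2190, 0.1328, 0.1712, 0.1450, 0.1025, 0.2295], E[r] = 0.1216, γ^t·E[r] = 0.007009, running G = -0.000341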